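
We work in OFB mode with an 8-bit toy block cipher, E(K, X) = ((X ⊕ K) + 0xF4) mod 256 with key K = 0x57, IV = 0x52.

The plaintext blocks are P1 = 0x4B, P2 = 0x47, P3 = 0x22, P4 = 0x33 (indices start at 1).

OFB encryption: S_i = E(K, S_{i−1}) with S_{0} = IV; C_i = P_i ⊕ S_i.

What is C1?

C1 = 0xB2

C1: S = E(K, 0x52) = 0xF9; 0x4B ⊕ 0xF9 = 0xB2.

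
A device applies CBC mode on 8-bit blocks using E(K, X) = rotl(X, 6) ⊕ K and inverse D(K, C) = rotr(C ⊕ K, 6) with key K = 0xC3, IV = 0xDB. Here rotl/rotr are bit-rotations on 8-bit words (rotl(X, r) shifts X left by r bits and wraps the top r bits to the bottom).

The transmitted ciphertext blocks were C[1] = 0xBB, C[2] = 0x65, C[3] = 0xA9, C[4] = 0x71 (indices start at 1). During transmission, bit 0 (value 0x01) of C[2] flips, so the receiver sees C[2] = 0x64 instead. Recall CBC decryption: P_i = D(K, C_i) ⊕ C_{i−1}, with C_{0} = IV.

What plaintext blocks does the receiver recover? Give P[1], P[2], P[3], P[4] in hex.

Only C[2] changed, to 0x64. In CBC, a change in C_i garbles P_i and flips the same bit in P_{i+1}. Decrypting the received ciphertext:
P[1]: D(K, 0xBB) = 0xE1; 0xE1 ⊕ 0xDB = 0x3A.
P[2]: D(K, 0x64) = 0x9E; 0x9E ⊕ 0xBB = 0x25.
P[3]: D(K, 0xA9) = 0xA9; 0xA9 ⊕ 0x64 = 0xCD.
P[4]: D(K, 0x71) = 0xCA; 0xCA ⊕ 0xA9 = 0x63.
Blocks that differ from the original plaintext: P[2], P[3].

P[1] = 0x3A, P[2] = 0x25, P[3] = 0xCD, P[4] = 0x63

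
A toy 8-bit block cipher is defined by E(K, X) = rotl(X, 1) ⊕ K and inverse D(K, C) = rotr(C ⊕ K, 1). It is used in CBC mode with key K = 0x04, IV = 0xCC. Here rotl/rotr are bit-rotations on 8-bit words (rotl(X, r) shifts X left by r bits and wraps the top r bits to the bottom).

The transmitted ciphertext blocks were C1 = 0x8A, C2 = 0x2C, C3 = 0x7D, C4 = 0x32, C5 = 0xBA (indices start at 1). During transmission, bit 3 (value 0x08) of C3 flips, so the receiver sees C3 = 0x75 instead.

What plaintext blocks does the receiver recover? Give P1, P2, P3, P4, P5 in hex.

CBC decryption: P_i = D(K, C_i) ⊕ C_{i−1}, with C_{0} = IV.
Only C3 changed, to 0x75. In CBC, a change in C_i garbles P_i and flips the same bit in P_{i+1}. Decrypting the received ciphertext:
P1: D(K, 0x8A) = 0x47; 0x47 ⊕ 0xCC = 0x8B.
P2: D(K, 0x2C) = 0x14; 0x14 ⊕ 0x8A = 0x9E.
P3: D(K, 0x75) = 0xB8; 0xB8 ⊕ 0x2C = 0x94.
P4: D(K, 0x32) = 0x1B; 0x1B ⊕ 0x75 = 0x6E.
P5: D(K, 0xBA) = 0x5F; 0x5F ⊕ 0x32 = 0x6D.
Blocks that differ from the original plaintext: P3, P4.

P1 = 0x8B, P2 = 0x9E, P3 = 0x94, P4 = 0x6E, P5 = 0x6D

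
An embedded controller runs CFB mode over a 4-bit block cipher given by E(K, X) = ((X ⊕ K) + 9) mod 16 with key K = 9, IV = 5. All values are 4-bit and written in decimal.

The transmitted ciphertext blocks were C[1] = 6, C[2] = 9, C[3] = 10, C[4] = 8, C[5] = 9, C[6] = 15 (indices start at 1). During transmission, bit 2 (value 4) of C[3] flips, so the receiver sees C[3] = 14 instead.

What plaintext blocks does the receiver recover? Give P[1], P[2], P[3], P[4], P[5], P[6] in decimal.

CFB decryption: P_i = C_i ⊕ E(K, C_{i−1}), with C_{0} = IV.
Only C[3] changed, to 14. In CFB, a change in C_i flips the same bit in P_i and garbles P_{i+1}. Decrypting the received ciphertext:
P[1]: E(K, 5) = 5; 6 ⊕ 5 = 3.
P[2]: E(K, 6) = 8; 9 ⊕ 8 = 1.
P[3]: E(K, 9) = 9; 14 ⊕ 9 = 7.
P[4]: E(K, 14) = 0; 8 ⊕ 0 = 8.
P[5]: E(K, 8) = 10; 9 ⊕ 10 = 3.
P[6]: E(K, 9) = 9; 15 ⊕ 9 = 6.
Blocks that differ from the original plaintext: P[3], P[4].

P[1] = 3, P[2] = 1, P[3] = 7, P[4] = 8, P[5] = 3, P[6] = 6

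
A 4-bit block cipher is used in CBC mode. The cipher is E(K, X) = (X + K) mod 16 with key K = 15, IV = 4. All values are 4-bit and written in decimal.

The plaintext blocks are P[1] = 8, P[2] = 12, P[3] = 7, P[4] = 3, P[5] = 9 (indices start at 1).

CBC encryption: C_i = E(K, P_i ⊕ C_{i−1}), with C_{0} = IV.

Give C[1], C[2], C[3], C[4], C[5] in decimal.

C[1]: P[1] ⊕ 4 = 12; E(K, 12) = 11.
C[2]: P[2] ⊕ 11 = 7; E(K, 7) = 6.
C[3]: P[3] ⊕ 6 = 1; E(K, 1) = 0.
C[4]: P[4] ⊕ 0 = 3; E(K, 3) = 2.
C[5]: P[5] ⊕ 2 = 11; E(K, 11) = 10.

C[1] = 11, C[2] = 6, C[3] = 0, C[4] = 2, C[5] = 10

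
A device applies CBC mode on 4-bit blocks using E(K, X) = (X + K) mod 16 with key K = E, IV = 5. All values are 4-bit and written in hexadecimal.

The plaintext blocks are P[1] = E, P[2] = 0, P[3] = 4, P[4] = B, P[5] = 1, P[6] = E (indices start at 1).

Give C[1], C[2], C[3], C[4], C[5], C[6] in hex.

CBC encryption: C_i = E(K, P_i ⊕ C_{i−1}), with C_{0} = IV.
C[1]: P[1] ⊕ 5 = B; E(K, B) = 9.
C[2]: P[2] ⊕ 9 = 9; E(K, 9) = 7.
C[3]: P[3] ⊕ 7 = 3; E(K, 3) = 1.
C[4]: P[4] ⊕ 1 = A; E(K, A) = 8.
C[5]: P[5] ⊕ 8 = 9; E(K, 9) = 7.
C[6]: P[6] ⊕ 7 = 9; E(K, 9) = 7.

C[1] = 9, C[2] = 7, C[3] = 1, C[4] = 8, C[5] = 7, C[6] = 7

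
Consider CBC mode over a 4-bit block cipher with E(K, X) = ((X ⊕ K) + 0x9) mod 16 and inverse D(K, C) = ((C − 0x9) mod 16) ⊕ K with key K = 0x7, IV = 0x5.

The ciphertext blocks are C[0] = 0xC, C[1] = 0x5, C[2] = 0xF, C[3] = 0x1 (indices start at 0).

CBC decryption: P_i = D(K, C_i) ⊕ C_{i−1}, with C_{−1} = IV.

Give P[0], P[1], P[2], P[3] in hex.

P[0]: D(K, 0xC) = 0x4; 0x4 ⊕ 0x5 = 0x1.
P[1]: D(K, 0x5) = 0xB; 0xB ⊕ 0xC = 0x7.
P[2]: D(K, 0xF) = 0x1; 0x1 ⊕ 0x5 = 0x4.
P[3]: D(K, 0x1) = 0xF; 0xF ⊕ 0xF = 0x0.

P[0] = 0x1, P[1] = 0x7, P[2] = 0x4, P[3] = 0x0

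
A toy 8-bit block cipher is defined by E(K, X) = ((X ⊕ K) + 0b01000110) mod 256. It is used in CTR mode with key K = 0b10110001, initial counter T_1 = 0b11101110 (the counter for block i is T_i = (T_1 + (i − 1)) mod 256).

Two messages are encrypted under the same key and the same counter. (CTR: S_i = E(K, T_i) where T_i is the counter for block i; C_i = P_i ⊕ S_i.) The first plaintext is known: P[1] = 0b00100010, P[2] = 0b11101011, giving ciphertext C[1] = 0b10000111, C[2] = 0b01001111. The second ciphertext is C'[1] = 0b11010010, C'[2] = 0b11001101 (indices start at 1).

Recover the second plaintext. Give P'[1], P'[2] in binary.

P'[1] = 0b01110111, P'[2] = 0b01101001

In CTR with a reused counter, both messages share the same keystream S_i, so C_i ⊕ C'_i = P_i ⊕ P'_i and thus P'_i = P_i ⊕ C_i ⊕ C'_i.
P'[1]: 0b00100010 ⊕ 0b10000111 ⊕ 0b11010010 = 0b01110111.
P'[2]: 0b11101011 ⊕ 0b01001111 ⊕ 0b11001101 = 0b01101001.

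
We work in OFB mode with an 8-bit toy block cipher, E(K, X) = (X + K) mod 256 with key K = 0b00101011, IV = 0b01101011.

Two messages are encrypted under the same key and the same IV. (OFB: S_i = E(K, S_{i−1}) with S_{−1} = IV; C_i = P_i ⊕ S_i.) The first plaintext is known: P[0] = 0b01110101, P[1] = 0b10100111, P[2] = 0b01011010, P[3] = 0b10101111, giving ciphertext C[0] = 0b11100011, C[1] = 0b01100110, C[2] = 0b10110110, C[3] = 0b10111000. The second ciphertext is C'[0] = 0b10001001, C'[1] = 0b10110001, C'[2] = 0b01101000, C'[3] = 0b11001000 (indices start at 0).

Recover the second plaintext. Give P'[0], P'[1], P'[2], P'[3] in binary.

P'[0] = 0b00011111, P'[1] = 0b01110000, P'[2] = 0b10000100, P'[3] = 0b11011111

In OFB with a reused IV, both messages share the same keystream S_i, so C_i ⊕ C'_i = P_i ⊕ P'_i and thus P'_i = P_i ⊕ C_i ⊕ C'_i.
P'[0]: 0b01110101 ⊕ 0b11100011 ⊕ 0b10001001 = 0b00011111.
P'[1]: 0b10100111 ⊕ 0b01100110 ⊕ 0b10110001 = 0b01110000.
P'[2]: 0b01011010 ⊕ 0b10110110 ⊕ 0b01101000 = 0b10000100.
P'[3]: 0b10101111 ⊕ 0b10111000 ⊕ 0b11001000 = 0b11011111.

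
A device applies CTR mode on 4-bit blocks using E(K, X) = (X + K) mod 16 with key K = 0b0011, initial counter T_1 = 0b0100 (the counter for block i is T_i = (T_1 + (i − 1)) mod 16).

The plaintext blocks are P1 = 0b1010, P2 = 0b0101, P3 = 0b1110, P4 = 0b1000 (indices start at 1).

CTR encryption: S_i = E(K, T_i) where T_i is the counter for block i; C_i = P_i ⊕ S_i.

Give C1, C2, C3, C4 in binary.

C1: T = 0b0100, S = E(K, T) = 0b0111; 0b1010 ⊕ 0b0111 = 0b1101.
C2: T = 0b0101, S = E(K, T) = 0b1000; 0b0101 ⊕ 0b1000 = 0b1101.
C3: T = 0b0110, S = E(K, T) = 0b1001; 0b1110 ⊕ 0b1001 = 0b0111.
C4: T = 0b0111, S = E(K, T) = 0b1010; 0b1000 ⊕ 0b1010 = 0b0010.

C1 = 0b1101, C2 = 0b1101, C3 = 0b0111, C4 = 0b0010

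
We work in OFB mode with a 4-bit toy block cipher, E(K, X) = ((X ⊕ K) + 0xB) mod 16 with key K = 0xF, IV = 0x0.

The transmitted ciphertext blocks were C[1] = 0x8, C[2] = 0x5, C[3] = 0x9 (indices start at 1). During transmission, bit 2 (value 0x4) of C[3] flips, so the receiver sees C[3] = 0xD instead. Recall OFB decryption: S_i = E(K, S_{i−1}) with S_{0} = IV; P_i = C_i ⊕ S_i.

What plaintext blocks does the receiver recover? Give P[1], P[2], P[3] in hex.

P[1] = 0x2, P[2] = 0x5, P[3] = 0x7

Only C[3] changed, to 0xD. In OFB, a change in C_i flips the same bit in P_i only; the keystream is unaffected. Decrypting the received ciphertext:
P[1]: S = E(K, 0x0) = 0xA; 0x8 ⊕ 0xA = 0x2.
P[2]: S = E(K, 0xA) = 0x0; 0x5 ⊕ 0x0 = 0x5.
P[3]: S = E(K, 0x0) = 0xA; 0xD ⊕ 0xA = 0x7.
Blocks that differ from the original plaintext: P[3].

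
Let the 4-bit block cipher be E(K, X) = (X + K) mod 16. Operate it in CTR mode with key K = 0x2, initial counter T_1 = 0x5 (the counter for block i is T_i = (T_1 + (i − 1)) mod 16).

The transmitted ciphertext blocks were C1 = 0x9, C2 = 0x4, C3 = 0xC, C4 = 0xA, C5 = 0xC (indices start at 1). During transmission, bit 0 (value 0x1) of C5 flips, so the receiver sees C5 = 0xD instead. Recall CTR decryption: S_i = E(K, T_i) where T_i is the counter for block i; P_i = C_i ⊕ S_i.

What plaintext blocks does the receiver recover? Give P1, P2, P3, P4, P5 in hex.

P1 = 0xE, P2 = 0xC, P3 = 0x5, P4 = 0x0, P5 = 0x6

Only C5 changed, to 0xD. In CTR, a change in C_i flips the same bit in P_i only; the keystream is unaffected. Decrypting the received ciphertext:
P1: T = 0x5, S = E(K, T) = 0x7; 0x9 ⊕ 0x7 = 0xE.
P2: T = 0x6, S = E(K, T) = 0x8; 0x4 ⊕ 0x8 = 0xC.
P3: T = 0x7, S = E(K, T) = 0x9; 0xC ⊕ 0x9 = 0x5.
P4: T = 0x8, S = E(K, T) = 0xA; 0xA ⊕ 0xA = 0x0.
P5: T = 0x9, S = E(K, T) = 0xB; 0xD ⊕ 0xB = 0x6.
Blocks that differ from the original plaintext: P5.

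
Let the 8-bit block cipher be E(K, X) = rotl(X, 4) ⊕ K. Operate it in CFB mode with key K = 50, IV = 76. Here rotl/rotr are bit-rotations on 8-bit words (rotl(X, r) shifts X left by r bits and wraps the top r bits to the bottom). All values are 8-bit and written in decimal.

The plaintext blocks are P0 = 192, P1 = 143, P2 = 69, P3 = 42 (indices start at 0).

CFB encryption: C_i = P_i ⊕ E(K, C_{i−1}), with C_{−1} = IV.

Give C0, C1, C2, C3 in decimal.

C0: E(K, 76) = 246; 192 ⊕ 246 = 54.
C1: E(K, 54) = 81; 143 ⊕ 81 = 222.
C2: E(K, 222) = 223; 69 ⊕ 223 = 154.
C3: E(K, 154) = 155; 42 ⊕ 155 = 177.

C0 = 54, C1 = 222, C2 = 154, C3 = 177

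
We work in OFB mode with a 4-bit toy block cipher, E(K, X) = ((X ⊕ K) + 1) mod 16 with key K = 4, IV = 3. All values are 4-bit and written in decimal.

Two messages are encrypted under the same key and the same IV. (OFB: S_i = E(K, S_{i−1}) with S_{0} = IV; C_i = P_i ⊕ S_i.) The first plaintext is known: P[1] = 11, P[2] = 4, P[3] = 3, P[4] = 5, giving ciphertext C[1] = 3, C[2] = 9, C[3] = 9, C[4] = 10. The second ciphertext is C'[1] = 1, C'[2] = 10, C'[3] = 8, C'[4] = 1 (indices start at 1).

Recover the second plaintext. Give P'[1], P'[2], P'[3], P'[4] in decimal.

In OFB with a reused IV, both messages share the same keystream S_i, so C_i ⊕ C'_i = P_i ⊕ P'_i and thus P'_i = P_i ⊕ C_i ⊕ C'_i.
P'[1]: 11 ⊕ 3 ⊕ 1 = 9.
P'[2]: 4 ⊕ 9 ⊕ 10 = 7.
P'[3]: 3 ⊕ 9 ⊕ 8 = 2.
P'[4]: 5 ⊕ 10 ⊕ 1 = 14.

P'[1] = 9, P'[2] = 7, P'[3] = 2, P'[4] = 14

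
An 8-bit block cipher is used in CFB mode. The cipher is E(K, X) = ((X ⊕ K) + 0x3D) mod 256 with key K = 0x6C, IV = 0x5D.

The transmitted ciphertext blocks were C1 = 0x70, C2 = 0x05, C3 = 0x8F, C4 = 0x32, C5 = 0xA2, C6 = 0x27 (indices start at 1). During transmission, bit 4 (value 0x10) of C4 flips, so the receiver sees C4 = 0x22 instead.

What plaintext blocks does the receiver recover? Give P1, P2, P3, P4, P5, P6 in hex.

CFB decryption: P_i = C_i ⊕ E(K, C_{i−1}), with C_{0} = IV.
Only C4 changed, to 0x22. In CFB, a change in C_i flips the same bit in P_i and garbles P_{i+1}. Decrypting the received ciphertext:
P1: E(K, 0x5D) = 0x6E; 0x70 ⊕ 0x6E = 0x1E.
P2: E(K, 0x70) = 0x59; 0x05 ⊕ 0x59 = 0x5C.
P3: E(K, 0x05) = 0xA6; 0x8F ⊕ 0xA6 = 0x29.
P4: E(K, 0x8F) = 0x20; 0x22 ⊕ 0x20 = 0x02.
P5: E(K, 0x22) = 0x8B; 0xA2 ⊕ 0x8B = 0x29.
P6: E(K, 0xA2) = 0x0B; 0x27 ⊕ 0x0B = 0x2C.
Blocks that differ from the original plaintext: P4, P5.

P1 = 0x1E, P2 = 0x5C, P3 = 0x29, P4 = 0x02, P5 = 0x29, P6 = 0x2C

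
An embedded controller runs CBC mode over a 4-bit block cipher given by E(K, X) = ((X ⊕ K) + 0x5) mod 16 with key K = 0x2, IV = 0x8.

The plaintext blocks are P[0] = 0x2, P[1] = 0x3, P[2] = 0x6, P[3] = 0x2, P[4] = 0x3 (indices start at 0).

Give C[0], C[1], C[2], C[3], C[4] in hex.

CBC encryption: C_i = E(K, P_i ⊕ C_{i−1}), with C_{−1} = IV.
C[0]: P[0] ⊕ 0x8 = 0xA; E(K, 0xA) = 0xD.
C[1]: P[1] ⊕ 0xD = 0xE; E(K, 0xE) = 0x1.
C[2]: P[2] ⊕ 0x1 = 0x7; E(K, 0x7) = 0xA.
C[3]: P[3] ⊕ 0xA = 0x8; E(K, 0x8) = 0xF.
C[4]: P[4] ⊕ 0xF = 0xC; E(K, 0xC) = 0x3.

C[0] = 0xD, C[1] = 0x1, C[2] = 0xA, C[3] = 0xF, C[4] = 0x3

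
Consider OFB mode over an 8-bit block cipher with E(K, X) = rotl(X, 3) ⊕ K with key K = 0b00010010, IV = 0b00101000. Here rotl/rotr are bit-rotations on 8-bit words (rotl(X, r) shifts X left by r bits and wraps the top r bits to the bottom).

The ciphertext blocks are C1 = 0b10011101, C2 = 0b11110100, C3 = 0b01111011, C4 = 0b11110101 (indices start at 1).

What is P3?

P3 = 0b00101101

OFB decryption: S_i = E(K, S_{i−1}) with S_{0} = IV; P_i = C_i ⊕ S_i.
P1: S = E(K, 0b00101000) = 0b01010011; 0b10011101 ⊕ 0b01010011 = 0b11001110.
P2: S = E(K, 0b01010011) = 0b10001000; 0b11110100 ⊕ 0b10001000 = 0b01111100.
P3: S = E(K, 0b10001000) = 0b01010110; 0b01111011 ⊕ 0b01010110 = 0b00101101.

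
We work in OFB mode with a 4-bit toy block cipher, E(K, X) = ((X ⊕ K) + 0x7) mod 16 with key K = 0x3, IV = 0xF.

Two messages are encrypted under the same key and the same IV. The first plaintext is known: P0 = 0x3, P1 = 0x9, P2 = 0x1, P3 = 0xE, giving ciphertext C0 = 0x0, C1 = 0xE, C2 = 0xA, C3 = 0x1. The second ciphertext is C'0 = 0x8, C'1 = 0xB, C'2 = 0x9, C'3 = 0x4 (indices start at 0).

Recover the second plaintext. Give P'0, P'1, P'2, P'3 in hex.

P'0 = 0xB, P'1 = 0xC, P'2 = 0x2, P'3 = 0xB

In OFB with a reused IV, both messages share the same keystream S_i, so C_i ⊕ C'_i = P_i ⊕ P'_i and thus P'_i = P_i ⊕ C_i ⊕ C'_i.
P'0: 0x3 ⊕ 0x0 ⊕ 0x8 = 0xB.
P'1: 0x9 ⊕ 0xE ⊕ 0xB = 0xC.
P'2: 0x1 ⊕ 0xA ⊕ 0x9 = 0x2.
P'3: 0xE ⊕ 0x1 ⊕ 0x4 = 0xB.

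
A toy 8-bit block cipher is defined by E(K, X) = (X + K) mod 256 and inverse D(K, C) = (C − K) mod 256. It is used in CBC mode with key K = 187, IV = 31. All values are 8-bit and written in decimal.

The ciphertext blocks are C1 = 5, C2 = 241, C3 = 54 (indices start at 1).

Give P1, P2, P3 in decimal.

P1 = 85, P2 = 51, P3 = 138

CBC decryption: P_i = D(K, C_i) ⊕ C_{i−1}, with C_{0} = IV.
P1: D(K, 5) = 74; 74 ⊕ 31 = 85.
P2: D(K, 241) = 54; 54 ⊕ 5 = 51.
P3: D(K, 54) = 123; 123 ⊕ 241 = 138.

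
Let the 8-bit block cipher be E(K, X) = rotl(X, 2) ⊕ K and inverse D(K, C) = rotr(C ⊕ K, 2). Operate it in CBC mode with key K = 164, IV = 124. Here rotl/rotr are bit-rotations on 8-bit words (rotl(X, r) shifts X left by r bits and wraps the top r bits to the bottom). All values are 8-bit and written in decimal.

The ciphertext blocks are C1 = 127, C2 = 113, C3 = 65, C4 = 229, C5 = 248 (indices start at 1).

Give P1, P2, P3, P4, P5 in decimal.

P1 = 138, P2 = 10, P3 = 8, P4 = 17, P5 = 242

CBC decryption: P_i = D(K, C_i) ⊕ C_{i−1}, with C_{0} = IV.
P1: D(K, 127) = 246; 246 ⊕ 124 = 138.
P2: D(K, 113) = 117; 117 ⊕ 127 = 10.
P3: D(K, 65) = 121; 121 ⊕ 113 = 8.
P4: D(K, 229) = 80; 80 ⊕ 65 = 17.
P5: D(K, 248) = 23; 23 ⊕ 229 = 242.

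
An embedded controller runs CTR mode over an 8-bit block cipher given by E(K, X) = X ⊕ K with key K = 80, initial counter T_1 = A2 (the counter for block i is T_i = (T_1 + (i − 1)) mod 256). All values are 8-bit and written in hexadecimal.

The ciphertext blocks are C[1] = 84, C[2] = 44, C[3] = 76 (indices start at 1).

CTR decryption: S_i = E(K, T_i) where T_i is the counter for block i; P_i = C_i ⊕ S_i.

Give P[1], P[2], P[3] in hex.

P[1]: T = A2, S = E(K, T) = 22; 84 ⊕ 22 = A6.
P[2]: T = A3, S = E(K, T) = 23; 44 ⊕ 23 = 67.
P[3]: T = A4, S = E(K, T) = 24; 76 ⊕ 24 = 52.

P[1] = A6, P[2] = 67, P[3] = 52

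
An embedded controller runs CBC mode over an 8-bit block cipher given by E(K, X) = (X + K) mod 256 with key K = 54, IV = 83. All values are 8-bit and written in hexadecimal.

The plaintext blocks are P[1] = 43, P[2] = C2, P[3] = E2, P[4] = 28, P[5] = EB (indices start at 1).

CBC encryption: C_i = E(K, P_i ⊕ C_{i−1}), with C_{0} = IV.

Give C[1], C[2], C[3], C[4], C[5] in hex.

C[1]: P[1] ⊕ 83 = C0; E(K, C0) = 14.
C[2]: P[2] ⊕ 14 = D6; E(K, D6) = 2A.
C[3]: P[3] ⊕ 2A = C8; E(K, C8) = 1C.
C[4]: P[4] ⊕ 1C = 34; E(K, 34) = 88.
C[5]: P[5] ⊕ 88 = 63; E(K, 63) = B7.

C[1] = 14, C[2] = 2A, C[3] = 1C, C[4] = 88, C[5] = B7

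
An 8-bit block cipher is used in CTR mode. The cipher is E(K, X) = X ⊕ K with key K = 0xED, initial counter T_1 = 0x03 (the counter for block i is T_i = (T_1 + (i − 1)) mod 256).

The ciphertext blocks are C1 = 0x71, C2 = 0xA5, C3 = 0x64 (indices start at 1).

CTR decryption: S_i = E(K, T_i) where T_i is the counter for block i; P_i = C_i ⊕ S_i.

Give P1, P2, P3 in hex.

P1 = 0x9F, P2 = 0x4C, P3 = 0x8C

P1: T = 0x03, S = E(K, T) = 0xEE; 0x71 ⊕ 0xEE = 0x9F.
P2: T = 0x04, S = E(K, T) = 0xE9; 0xA5 ⊕ 0xE9 = 0x4C.
P3: T = 0x05, S = E(K, T) = 0xE8; 0x64 ⊕ 0xE8 = 0x8C.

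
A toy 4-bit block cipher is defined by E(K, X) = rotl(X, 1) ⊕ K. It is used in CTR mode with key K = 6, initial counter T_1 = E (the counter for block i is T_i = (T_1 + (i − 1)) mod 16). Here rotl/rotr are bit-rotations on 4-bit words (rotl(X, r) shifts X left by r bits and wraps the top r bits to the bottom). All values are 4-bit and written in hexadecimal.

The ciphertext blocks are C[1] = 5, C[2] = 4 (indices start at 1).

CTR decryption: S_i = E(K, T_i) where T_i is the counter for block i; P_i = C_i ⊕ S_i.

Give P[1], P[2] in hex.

P[1] = E, P[2] = D

P[1]: T = E, S = E(K, T) = B; 5 ⊕ B = E.
P[2]: T = F, S = E(K, T) = 9; 4 ⊕ 9 = D.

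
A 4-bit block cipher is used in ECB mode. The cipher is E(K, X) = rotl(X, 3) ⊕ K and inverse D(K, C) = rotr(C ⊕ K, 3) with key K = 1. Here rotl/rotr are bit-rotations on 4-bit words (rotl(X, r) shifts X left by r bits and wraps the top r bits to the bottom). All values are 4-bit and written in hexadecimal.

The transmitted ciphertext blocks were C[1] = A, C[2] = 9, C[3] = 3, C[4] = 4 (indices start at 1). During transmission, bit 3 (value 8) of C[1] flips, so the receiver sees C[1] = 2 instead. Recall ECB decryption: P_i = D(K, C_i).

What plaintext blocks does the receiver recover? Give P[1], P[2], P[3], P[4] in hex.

Only C[1] changed, to 2. In ECB, a change in C_i affects only P_i. Decrypting the received ciphertext:
P[1]: D(K, 2) = 6.
P[2]: D(K, 9) = 1.
P[3]: D(K, 3) = 4.
P[4]: D(K, 4) = A.
Blocks that differ from the original plaintext: P[1].

P[1] = 6, P[2] = 1, P[3] = 4, P[4] = A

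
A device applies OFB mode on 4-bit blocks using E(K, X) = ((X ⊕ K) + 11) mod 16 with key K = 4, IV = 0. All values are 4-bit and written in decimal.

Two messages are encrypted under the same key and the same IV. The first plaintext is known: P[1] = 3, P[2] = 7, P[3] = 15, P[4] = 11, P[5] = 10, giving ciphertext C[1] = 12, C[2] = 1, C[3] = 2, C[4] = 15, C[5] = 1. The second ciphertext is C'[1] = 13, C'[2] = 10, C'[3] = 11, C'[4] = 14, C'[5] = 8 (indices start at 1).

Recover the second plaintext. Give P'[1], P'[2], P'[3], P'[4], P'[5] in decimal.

In OFB with a reused IV, both messages share the same keystream S_i, so C_i ⊕ C'_i = P_i ⊕ P'_i and thus P'_i = P_i ⊕ C_i ⊕ C'_i.
P'[1]: 3 ⊕ 12 ⊕ 13 = 2.
P'[2]: 7 ⊕ 1 ⊕ 10 = 12.
P'[3]: 15 ⊕ 2 ⊕ 11 = 6.
P'[4]: 11 ⊕ 15 ⊕ 14 = 10.
P'[5]: 10 ⊕ 1 ⊕ 8 = 3.

P'[1] = 2, P'[2] = 12, P'[3] = 6, P'[4] = 10, P'[5] = 3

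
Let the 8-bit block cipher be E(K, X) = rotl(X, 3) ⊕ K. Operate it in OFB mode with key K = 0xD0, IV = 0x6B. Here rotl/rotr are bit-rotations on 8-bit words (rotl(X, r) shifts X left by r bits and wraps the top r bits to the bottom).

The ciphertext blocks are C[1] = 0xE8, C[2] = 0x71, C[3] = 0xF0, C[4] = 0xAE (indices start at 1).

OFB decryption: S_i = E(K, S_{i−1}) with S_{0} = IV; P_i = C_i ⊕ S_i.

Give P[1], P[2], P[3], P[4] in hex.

P[1]: S = E(K, 0x6B) = 0x8B; 0xE8 ⊕ 0x8B = 0x63.
P[2]: S = E(K, 0x8B) = 0x8C; 0x71 ⊕ 0x8C = 0xFD.
P[3]: S = E(K, 0x8C) = 0xB4; 0xF0 ⊕ 0xB4 = 0x44.
P[4]: S = E(K, 0xB4) = 0x75; 0xAE ⊕ 0x75 = 0xDB.

P[1] = 0x63, P[2] = 0xFD, P[3] = 0x44, P[4] = 0xDB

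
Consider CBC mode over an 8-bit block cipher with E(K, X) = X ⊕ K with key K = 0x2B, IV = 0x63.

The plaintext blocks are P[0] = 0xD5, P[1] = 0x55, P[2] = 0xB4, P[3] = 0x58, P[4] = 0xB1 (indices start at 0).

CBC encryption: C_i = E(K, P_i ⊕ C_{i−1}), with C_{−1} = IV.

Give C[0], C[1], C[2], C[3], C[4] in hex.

C[0] = 0x9D, C[1] = 0xE3, C[2] = 0x7C, C[3] = 0x0F, C[4] = 0x95

C[0]: P[0] ⊕ 0x63 = 0xB6; E(K, 0xB6) = 0x9D.
C[1]: P[1] ⊕ 0x9D = 0xC8; E(K, 0xC8) = 0xE3.
C[2]: P[2] ⊕ 0xE3 = 0x57; E(K, 0x57) = 0x7C.
C[3]: P[3] ⊕ 0x7C = 0x24; E(K, 0x24) = 0x0F.
C[4]: P[4] ⊕ 0x0F = 0xBE; E(K, 0xBE) = 0x95.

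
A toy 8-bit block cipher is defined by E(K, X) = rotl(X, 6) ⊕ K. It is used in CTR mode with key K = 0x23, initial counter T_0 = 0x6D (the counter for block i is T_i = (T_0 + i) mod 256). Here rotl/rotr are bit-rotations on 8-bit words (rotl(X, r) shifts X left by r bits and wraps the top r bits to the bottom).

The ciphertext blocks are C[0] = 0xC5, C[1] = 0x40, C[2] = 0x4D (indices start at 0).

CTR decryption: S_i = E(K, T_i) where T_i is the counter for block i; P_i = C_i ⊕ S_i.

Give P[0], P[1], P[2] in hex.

P[0] = 0xBD, P[1] = 0xF8, P[2] = 0xB5

P[0]: T = 0x6D, S = E(K, T) = 0x78; 0xC5 ⊕ 0x78 = 0xBD.
P[1]: T = 0x6E, S = E(K, T) = 0xB8; 0x40 ⊕ 0xB8 = 0xF8.
P[2]: T = 0x6F, S = E(K, T) = 0xF8; 0x4D ⊕ 0xF8 = 0xB5.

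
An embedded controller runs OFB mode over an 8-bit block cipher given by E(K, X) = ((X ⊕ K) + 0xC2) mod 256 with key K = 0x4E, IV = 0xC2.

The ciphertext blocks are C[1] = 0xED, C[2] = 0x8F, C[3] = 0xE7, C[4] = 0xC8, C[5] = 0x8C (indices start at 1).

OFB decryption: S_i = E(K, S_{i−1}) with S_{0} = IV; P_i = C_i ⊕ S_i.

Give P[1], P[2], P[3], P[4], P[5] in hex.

P[1]: S = E(K, 0xC2) = 0x4E; 0xED ⊕ 0x4E = 0xA3.
P[2]: S = E(K, 0x4E) = 0xC2; 0x8F ⊕ 0xC2 = 0x4D.
P[3]: S = E(K, 0xC2) = 0x4E; 0xE7 ⊕ 0x4E = 0xA9.
P[4]: S = E(K, 0x4E) = 0xC2; 0xC8 ⊕ 0xC2 = 0x0A.
P[5]: S = E(K, 0xC2) = 0x4E; 0x8C ⊕ 0x4E = 0xC2.

P[1] = 0xA3, P[2] = 0x4D, P[3] = 0xA9, P[4] = 0x0A, P[5] = 0xC2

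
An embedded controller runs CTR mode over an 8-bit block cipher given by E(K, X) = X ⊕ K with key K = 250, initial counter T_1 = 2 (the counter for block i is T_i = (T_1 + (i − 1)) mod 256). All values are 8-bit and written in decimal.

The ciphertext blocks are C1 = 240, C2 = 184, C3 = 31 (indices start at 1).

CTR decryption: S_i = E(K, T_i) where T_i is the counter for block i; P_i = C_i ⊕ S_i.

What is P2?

P2 = 65

P2: T = 3, S = E(K, T) = 249; 184 ⊕ 249 = 65.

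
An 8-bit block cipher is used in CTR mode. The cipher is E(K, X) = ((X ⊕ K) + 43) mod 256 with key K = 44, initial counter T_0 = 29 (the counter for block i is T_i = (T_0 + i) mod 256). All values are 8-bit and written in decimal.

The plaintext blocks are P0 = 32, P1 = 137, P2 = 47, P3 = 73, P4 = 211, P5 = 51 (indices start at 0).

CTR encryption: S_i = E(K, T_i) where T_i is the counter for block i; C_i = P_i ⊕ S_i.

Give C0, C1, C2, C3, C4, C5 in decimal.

C0 = 124, C1 = 212, C2 = 113, C3 = 126, C4 = 235, C5 = 10

C0: T = 29, S = E(K, T) = 92; 32 ⊕ 92 = 124.
C1: T = 30, S = E(K, T) = 93; 137 ⊕ 93 = 212.
C2: T = 31, S = E(K, T) = 94; 47 ⊕ 94 = 113.
C3: T = 32, S = E(K, T) = 55; 73 ⊕ 55 = 126.
C4: T = 33, S = E(K, T) = 56; 211 ⊕ 56 = 235.
C5: T = 34, S = E(K, T) = 57; 51 ⊕ 57 = 10.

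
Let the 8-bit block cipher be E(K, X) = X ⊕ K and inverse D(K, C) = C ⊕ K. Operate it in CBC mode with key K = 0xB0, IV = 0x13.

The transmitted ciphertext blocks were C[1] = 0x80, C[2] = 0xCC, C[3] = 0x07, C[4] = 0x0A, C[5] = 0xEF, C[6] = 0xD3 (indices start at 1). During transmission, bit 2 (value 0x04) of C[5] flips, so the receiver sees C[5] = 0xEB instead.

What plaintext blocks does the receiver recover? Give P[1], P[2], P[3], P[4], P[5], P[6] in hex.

P[1] = 0x23, P[2] = 0xFC, P[3] = 0x7B, P[4] = 0xBD, P[5] = 0x51, P[6] = 0x88

CBC decryption: P_i = D(K, C_i) ⊕ C_{i−1}, with C_{0} = IV.
Only C[5] changed, to 0xEB. In CBC, a change in C_i garbles P_i and flips the same bit in P_{i+1}. Decrypting the received ciphertext:
P[1]: D(K, 0x80) = 0x30; 0x30 ⊕ 0x13 = 0x23.
P[2]: D(K, 0xCC) = 0x7C; 0x7C ⊕ 0x80 = 0xFC.
P[3]: D(K, 0x07) = 0xB7; 0xB7 ⊕ 0xCC = 0x7B.
P[4]: D(K, 0x0A) = 0xBA; 0xBA ⊕ 0x07 = 0xBD.
P[5]: D(K, 0xEB) = 0x5B; 0x5B ⊕ 0x0A = 0x51.
P[6]: D(K, 0xD3) = 0x63; 0x63 ⊕ 0xEB = 0x88.
Blocks that differ from the original plaintext: P[5], P[6].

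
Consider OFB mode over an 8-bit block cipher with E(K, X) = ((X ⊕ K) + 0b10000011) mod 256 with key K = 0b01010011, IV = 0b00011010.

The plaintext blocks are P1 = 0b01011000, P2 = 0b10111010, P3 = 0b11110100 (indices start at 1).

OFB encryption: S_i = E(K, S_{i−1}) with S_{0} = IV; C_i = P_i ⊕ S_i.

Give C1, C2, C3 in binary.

C1: S = E(K, 0b00011010) = 0b11001100; 0b01011000 ⊕ 0b11001100 = 0b10010100.
C2: S = E(K, 0b11001100) = 0b00100010; 0b10111010 ⊕ 0b00100010 = 0b10011000.
C3: S = E(K, 0b00100010) = 0b11110100; 0b11110100 ⊕ 0b11110100 = 0b00000000.

C1 = 0b10010100, C2 = 0b10011000, C3 = 0b00000000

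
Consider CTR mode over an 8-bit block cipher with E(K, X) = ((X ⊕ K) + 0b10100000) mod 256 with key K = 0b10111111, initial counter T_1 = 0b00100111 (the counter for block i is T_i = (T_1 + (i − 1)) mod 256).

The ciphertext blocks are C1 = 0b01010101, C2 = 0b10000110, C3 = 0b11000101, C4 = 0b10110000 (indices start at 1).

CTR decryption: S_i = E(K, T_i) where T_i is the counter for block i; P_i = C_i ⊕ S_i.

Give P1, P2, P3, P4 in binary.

P1 = 0b01101101, P2 = 0b10110001, P3 = 0b11110011, P4 = 0b10000101

P1: T = 0b00100111, S = E(K, T) = 0b00111000; 0b01010101 ⊕ 0b00111000 = 0b01101101.
P2: T = 0b00101000, S = E(K, T) = 0b00110111; 0b10000110 ⊕ 0b00110111 = 0b10110001.
P3: T = 0b00101001, S = E(K, T) = 0b00110110; 0b11000101 ⊕ 0b00110110 = 0b11110011.
P4: T = 0b00101010, S = E(K, T) = 0b00110101; 0b10110000 ⊕ 0b00110101 = 0b10000101.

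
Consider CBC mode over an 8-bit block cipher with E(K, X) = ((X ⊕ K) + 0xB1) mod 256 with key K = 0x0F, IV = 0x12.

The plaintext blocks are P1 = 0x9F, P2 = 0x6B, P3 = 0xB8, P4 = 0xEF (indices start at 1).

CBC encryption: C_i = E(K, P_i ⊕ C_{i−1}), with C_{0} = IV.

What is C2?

C2 = 0x08

C1: P1 ⊕ 0x12 = 0x8D; E(K, 0x8D) = 0x33.
C2: P2 ⊕ 0x33 = 0x58; E(K, 0x58) = 0x08.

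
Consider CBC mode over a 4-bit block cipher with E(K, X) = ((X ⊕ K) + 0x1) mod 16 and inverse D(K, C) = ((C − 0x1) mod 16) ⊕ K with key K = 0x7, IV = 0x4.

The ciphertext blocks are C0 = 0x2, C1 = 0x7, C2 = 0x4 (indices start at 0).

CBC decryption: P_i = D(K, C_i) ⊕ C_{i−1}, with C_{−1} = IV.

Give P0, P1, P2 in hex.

P0 = 0x2, P1 = 0x3, P2 = 0x3

P0: D(K, 0x2) = 0x6; 0x6 ⊕ 0x4 = 0x2.
P1: D(K, 0x7) = 0x1; 0x1 ⊕ 0x2 = 0x3.
P2: D(K, 0x4) = 0x4; 0x4 ⊕ 0x7 = 0x3.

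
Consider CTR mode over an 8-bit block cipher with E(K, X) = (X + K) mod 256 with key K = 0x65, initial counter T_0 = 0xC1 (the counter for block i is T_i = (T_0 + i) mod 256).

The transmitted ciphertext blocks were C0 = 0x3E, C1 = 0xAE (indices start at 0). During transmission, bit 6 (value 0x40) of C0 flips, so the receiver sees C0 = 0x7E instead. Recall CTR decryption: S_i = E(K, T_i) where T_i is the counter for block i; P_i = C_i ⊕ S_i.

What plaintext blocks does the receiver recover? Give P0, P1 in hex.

Only C0 changed, to 0x7E. In CTR, a change in C_i flips the same bit in P_i only; the keystream is unaffected. Decrypting the received ciphertext:
P0: T = 0xC1, S = E(K, T) = 0x26; 0x7E ⊕ 0x26 = 0x58.
P1: T = 0xC2, S = E(K, T) = 0x27; 0xAE ⊕ 0x27 = 0x89.
Blocks that differ from the original plaintext: P0.

P0 = 0x58, P1 = 0x89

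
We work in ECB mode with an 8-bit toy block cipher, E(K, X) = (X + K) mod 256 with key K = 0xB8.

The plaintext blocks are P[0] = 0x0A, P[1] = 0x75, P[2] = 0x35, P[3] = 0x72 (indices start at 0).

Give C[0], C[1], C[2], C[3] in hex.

C[0] = 0xC2, C[1] = 0x2D, C[2] = 0xED, C[3] = 0x2A

ECB encryption: C_i = E(K, P_i).
C[0]: E(K, 0x0A) = 0xC2.
C[1]: E(K, 0x75) = 0x2D.
C[2]: E(K, 0x35) = 0xED.
C[3]: E(K, 0x72) = 0x2A.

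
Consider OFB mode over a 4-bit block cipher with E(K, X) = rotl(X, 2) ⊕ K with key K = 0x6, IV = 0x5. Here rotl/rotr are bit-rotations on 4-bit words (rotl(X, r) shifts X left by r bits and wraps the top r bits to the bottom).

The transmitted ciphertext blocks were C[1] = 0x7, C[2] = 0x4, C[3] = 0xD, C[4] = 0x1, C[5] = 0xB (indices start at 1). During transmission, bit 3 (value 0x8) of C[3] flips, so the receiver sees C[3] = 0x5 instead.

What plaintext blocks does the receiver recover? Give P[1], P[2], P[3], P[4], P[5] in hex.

P[1] = 0x4, P[2] = 0xE, P[3] = 0x9, P[4] = 0x4, P[5] = 0x8

OFB decryption: S_i = E(K, S_{i−1}) with S_{0} = IV; P_i = C_i ⊕ S_i.
Only C[3] changed, to 0x5. In OFB, a change in C_i flips the same bit in P_i only; the keystream is unaffected. Decrypting the received ciphertext:
P[1]: S = E(K, 0x5) = 0x3; 0x7 ⊕ 0x3 = 0x4.
P[2]: S = E(K, 0x3) = 0xA; 0x4 ⊕ 0xA = 0xE.
P[3]: S = E(K, 0xA) = 0xC; 0x5 ⊕ 0xC = 0x9.
P[4]: S = E(K, 0xC) = 0x5; 0x1 ⊕ 0x5 = 0x4.
P[5]: S = E(K, 0x5) = 0x3; 0xB ⊕ 0x3 = 0x8.
Blocks that differ from the original plaintext: P[3].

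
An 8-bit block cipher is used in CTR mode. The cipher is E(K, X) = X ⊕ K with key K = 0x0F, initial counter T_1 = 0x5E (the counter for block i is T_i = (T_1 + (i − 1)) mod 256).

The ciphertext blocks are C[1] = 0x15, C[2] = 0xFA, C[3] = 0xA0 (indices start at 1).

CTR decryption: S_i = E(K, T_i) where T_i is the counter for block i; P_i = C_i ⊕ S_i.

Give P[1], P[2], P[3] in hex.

P[1]: T = 0x5E, S = E(K, T) = 0x51; 0x15 ⊕ 0x51 = 0x44.
P[2]: T = 0x5F, S = E(K, T) = 0x50; 0xFA ⊕ 0x50 = 0xAA.
P[3]: T = 0x60, S = E(K, T) = 0x6F; 0xA0 ⊕ 0x6F = 0xCF.

P[1] = 0x44, P[2] = 0xAA, P[3] = 0xCF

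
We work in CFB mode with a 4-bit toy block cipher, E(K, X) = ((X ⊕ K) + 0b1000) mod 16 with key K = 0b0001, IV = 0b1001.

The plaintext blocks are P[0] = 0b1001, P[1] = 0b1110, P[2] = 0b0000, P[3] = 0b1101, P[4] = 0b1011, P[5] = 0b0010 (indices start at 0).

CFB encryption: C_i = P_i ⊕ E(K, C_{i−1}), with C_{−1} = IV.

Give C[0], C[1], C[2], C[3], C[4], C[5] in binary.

C[0] = 0b1001, C[1] = 0b1110, C[2] = 0b0111, C[3] = 0b0011, C[4] = 0b0001, C[5] = 0b1010

C[0]: E(K, 0b1001) = 0b0000; 0b1001 ⊕ 0b0000 = 0b1001.
C[1]: E(K, 0b1001) = 0b0000; 0b1110 ⊕ 0b0000 = 0b1110.
C[2]: E(K, 0b1110) = 0b0111; 0b0000 ⊕ 0b0111 = 0b0111.
C[3]: E(K, 0b0111) = 0b1110; 0b1101 ⊕ 0b1110 = 0b0011.
C[4]: E(K, 0b0011) = 0b1010; 0b1011 ⊕ 0b1010 = 0b0001.
C[5]: E(K, 0b0001) = 0b1000; 0b0010 ⊕ 0b1000 = 0b1010.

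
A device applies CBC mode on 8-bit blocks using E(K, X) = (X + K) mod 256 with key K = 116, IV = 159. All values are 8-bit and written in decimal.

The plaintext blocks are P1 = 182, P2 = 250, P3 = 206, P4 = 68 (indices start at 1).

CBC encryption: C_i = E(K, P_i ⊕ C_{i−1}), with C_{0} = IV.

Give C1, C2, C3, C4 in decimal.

C1: P1 ⊕ 159 = 41; E(K, 41) = 157.
C2: P2 ⊕ 157 = 103; E(K, 103) = 219.
C3: P3 ⊕ 219 = 21; E(K, 21) = 137.
C4: P4 ⊕ 137 = 205; E(K, 205) = 65.

C1 = 157, C2 = 219, C3 = 137, C4 = 65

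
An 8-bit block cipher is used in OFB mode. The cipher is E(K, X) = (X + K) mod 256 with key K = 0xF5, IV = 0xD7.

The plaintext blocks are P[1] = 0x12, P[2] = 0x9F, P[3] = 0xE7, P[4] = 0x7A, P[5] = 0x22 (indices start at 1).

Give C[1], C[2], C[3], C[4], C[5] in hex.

C[1] = 0xDE, C[2] = 0x5E, C[3] = 0x51, C[4] = 0xD1, C[5] = 0x82

OFB encryption: S_i = E(K, S_{i−1}) with S_{0} = IV; C_i = P_i ⊕ S_i.
C[1]: S = E(K, 0xD7) = 0xCC; 0x12 ⊕ 0xCC = 0xDE.
C[2]: S = E(K, 0xCC) = 0xC1; 0x9F ⊕ 0xC1 = 0x5E.
C[3]: S = E(K, 0xC1) = 0xB6; 0xE7 ⊕ 0xB6 = 0x51.
C[4]: S = E(K, 0xB6) = 0xAB; 0x7A ⊕ 0xAB = 0xD1.
C[5]: S = E(K, 0xAB) = 0xA0; 0x22 ⊕ 0xA0 = 0x82.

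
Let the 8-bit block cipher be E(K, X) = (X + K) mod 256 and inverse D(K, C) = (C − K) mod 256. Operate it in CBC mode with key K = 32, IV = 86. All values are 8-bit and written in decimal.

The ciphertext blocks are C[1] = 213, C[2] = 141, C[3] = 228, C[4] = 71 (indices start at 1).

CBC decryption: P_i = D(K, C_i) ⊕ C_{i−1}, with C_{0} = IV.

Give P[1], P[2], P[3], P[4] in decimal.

P[1] = 227, P[2] = 184, P[3] = 73, P[4] = 195

P[1]: D(K, 213) = 181; 181 ⊕ 86 = 227.
P[2]: D(K, 141) = 109; 109 ⊕ 213 = 184.
P[3]: D(K, 228) = 196; 196 ⊕ 141 = 73.
P[4]: D(K, 71) = 39; 39 ⊕ 228 = 195.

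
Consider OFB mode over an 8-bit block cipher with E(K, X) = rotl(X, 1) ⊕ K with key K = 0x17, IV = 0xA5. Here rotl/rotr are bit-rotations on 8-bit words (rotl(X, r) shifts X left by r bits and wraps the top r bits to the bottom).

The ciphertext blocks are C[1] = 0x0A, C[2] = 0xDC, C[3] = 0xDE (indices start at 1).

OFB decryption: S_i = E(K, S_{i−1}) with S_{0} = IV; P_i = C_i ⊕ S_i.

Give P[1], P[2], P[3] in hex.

P[1]: S = E(K, 0xA5) = 0x5C; 0x0A ⊕ 0x5C = 0x56.
P[2]: S = E(K, 0x5C) = 0xAF; 0xDC ⊕ 0xAF = 0x73.
P[3]: S = E(K, 0xAF) = 0x48; 0xDE ⊕ 0x48 = 0x96.

P[1] = 0x56, P[2] = 0x73, P[3] = 0x96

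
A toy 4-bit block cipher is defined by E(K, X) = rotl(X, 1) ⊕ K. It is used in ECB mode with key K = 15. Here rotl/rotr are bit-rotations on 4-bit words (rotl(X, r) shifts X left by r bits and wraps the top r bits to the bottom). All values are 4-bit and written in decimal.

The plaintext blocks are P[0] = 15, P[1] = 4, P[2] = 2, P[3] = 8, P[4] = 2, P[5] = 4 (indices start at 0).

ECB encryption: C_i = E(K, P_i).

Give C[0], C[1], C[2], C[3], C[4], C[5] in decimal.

C[0] = 0, C[1] = 7, C[2] = 11, C[3] = 14, C[4] = 11, C[5] = 7

C[0]: E(K, 15) = 0.
C[1]: E(K, 4) = 7.
C[2]: E(K, 2) = 11.
C[3]: E(K, 8) = 14.
C[4]: E(K, 2) = 11.
C[5]: E(K, 4) = 7.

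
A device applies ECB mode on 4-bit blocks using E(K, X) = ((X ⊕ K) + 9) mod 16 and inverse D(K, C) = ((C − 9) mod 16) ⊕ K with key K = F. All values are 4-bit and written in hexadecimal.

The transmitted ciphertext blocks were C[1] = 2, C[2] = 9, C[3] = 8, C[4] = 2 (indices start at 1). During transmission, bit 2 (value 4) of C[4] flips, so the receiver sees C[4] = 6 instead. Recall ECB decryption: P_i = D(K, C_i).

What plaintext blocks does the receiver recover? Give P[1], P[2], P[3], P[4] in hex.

Only C[4] changed, to 6. In ECB, a change in C_i affects only P_i. Decrypting the received ciphertext:
P[1]: D(K, 2) = 6.
P[2]: D(K, 9) = F.
P[3]: D(K, 8) = 0.
P[4]: D(K, 6) = 2.
Blocks that differ from the original plaintext: P[4].

P[1] = 6, P[2] = F, P[3] = 0, P[4] = 2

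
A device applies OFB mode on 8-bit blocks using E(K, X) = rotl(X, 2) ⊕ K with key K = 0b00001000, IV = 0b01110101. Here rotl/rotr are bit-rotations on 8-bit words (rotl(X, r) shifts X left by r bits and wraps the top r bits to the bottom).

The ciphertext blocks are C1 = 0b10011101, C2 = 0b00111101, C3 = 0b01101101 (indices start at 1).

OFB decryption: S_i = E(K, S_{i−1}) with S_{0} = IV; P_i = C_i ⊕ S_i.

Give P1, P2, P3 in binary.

P1 = 0b01000000, P2 = 0b01000010, P3 = 0b10011000

P1: S = E(K, 0b01110101) = 0b11011101; 0b10011101 ⊕ 0b11011101 = 0b01000000.
P2: S = E(K, 0b11011101) = 0b01111111; 0b00111101 ⊕ 0b01111111 = 0b01000010.
P3: S = E(K, 0b01111111) = 0b11110101; 0b01101101 ⊕ 0b11110101 = 0b10011000.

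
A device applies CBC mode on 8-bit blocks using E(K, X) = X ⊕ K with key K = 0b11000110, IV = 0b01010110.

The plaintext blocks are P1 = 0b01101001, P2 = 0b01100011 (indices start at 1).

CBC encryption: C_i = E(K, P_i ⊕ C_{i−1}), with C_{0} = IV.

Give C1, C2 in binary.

C1 = 0b11111001, C2 = 0b01011100

C1: P1 ⊕ 0b01010110 = 0b00111111; E(K, 0b00111111) = 0b11111001.
C2: P2 ⊕ 0b11111001 = 0b10011010; E(K, 0b10011010) = 0b01011100.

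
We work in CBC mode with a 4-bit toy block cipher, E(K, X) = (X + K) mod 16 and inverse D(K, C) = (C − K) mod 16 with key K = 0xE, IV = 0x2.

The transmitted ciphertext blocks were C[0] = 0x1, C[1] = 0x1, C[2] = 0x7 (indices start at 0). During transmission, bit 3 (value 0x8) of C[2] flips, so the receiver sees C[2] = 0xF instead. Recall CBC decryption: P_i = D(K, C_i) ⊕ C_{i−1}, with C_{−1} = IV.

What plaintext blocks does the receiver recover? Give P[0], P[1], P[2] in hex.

Only C[2] changed, to 0xF. In CBC, a change in C_i garbles P_i and flips the same bit in P_{i+1}. Decrypting the received ciphertext:
P[0]: D(K, 0x1) = 0x3; 0x3 ⊕ 0x2 = 0x1.
P[1]: D(K, 0x1) = 0x3; 0x3 ⊕ 0x1 = 0x2.
P[2]: D(K, 0xF) = 0x1; 0x1 ⊕ 0x1 = 0x0.
Blocks that differ from the original plaintext: P[2].

P[0] = 0x1, P[1] = 0x2, P[2] = 0x0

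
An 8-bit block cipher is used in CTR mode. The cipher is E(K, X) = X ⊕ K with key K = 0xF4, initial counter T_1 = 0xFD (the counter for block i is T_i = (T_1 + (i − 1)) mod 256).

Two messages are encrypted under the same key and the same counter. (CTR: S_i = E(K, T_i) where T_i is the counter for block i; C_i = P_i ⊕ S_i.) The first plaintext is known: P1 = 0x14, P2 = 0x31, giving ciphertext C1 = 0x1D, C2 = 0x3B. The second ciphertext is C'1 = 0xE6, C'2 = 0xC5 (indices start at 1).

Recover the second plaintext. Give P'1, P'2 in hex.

P'1 = 0xEF, P'2 = 0xCF

In CTR with a reused counter, both messages share the same keystream S_i, so C_i ⊕ C'_i = P_i ⊕ P'_i and thus P'_i = P_i ⊕ C_i ⊕ C'_i.
P'1: 0x14 ⊕ 0x1D ⊕ 0xE6 = 0xEF.
P'2: 0x31 ⊕ 0x3B ⊕ 0xC5 = 0xCF.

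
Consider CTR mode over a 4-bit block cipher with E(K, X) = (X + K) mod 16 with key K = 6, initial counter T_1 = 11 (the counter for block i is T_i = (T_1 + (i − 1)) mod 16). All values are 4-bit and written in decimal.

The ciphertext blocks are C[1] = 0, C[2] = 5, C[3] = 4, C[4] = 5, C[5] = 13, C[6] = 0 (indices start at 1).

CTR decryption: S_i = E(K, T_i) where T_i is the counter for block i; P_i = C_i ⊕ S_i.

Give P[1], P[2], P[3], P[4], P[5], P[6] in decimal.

P[1] = 1, P[2] = 7, P[3] = 7, P[4] = 1, P[5] = 8, P[6] = 6

P[1]: T = 11, S = E(K, T) = 1; 0 ⊕ 1 = 1.
P[2]: T = 12, S = E(K, T) = 2; 5 ⊕ 2 = 7.
P[3]: T = 13, S = E(K, T) = 3; 4 ⊕ 3 = 7.
P[4]: T = 14, S = E(K, T) = 4; 5 ⊕ 4 = 1.
P[5]: T = 15, S = E(K, T) = 5; 13 ⊕ 5 = 8.
P[6]: T = 0, S = E(K, T) = 6; 0 ⊕ 6 = 6.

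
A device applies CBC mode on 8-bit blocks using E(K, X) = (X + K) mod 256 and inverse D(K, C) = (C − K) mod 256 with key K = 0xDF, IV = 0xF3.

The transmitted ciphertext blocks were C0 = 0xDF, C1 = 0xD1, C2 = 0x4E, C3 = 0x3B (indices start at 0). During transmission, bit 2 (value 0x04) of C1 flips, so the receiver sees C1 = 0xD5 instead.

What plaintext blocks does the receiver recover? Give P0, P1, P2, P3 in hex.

P0 = 0xF3, P1 = 0x29, P2 = 0xBA, P3 = 0x12

CBC decryption: P_i = D(K, C_i) ⊕ C_{i−1}, with C_{−1} = IV.
Only C1 changed, to 0xD5. In CBC, a change in C_i garbles P_i and flips the same bit in P_{i+1}. Decrypting the received ciphertext:
P0: D(K, 0xDF) = 0x00; 0x00 ⊕ 0xF3 = 0xF3.
P1: D(K, 0xD5) = 0xF6; 0xF6 ⊕ 0xDF = 0x29.
P2: D(K, 0x4E) = 0x6F; 0x6F ⊕ 0xD5 = 0xBA.
P3: D(K, 0x3B) = 0x5C; 0x5C ⊕ 0x4E = 0x12.
Blocks that differ from the original plaintext: P1, P2.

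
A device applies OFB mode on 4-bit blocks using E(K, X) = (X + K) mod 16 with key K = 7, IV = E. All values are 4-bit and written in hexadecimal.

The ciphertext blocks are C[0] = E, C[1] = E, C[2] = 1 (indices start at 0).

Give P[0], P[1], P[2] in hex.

P[0] = B, P[1] = 2, P[2] = 2

OFB decryption: S_i = E(K, S_{i−1}) with S_{−1} = IV; P_i = C_i ⊕ S_i.
P[0]: S = E(K, E) = 5; E ⊕ 5 = B.
P[1]: S = E(K, 5) = C; E ⊕ C = 2.
P[2]: S = E(K, C) = 3; 1 ⊕ 3 = 2.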